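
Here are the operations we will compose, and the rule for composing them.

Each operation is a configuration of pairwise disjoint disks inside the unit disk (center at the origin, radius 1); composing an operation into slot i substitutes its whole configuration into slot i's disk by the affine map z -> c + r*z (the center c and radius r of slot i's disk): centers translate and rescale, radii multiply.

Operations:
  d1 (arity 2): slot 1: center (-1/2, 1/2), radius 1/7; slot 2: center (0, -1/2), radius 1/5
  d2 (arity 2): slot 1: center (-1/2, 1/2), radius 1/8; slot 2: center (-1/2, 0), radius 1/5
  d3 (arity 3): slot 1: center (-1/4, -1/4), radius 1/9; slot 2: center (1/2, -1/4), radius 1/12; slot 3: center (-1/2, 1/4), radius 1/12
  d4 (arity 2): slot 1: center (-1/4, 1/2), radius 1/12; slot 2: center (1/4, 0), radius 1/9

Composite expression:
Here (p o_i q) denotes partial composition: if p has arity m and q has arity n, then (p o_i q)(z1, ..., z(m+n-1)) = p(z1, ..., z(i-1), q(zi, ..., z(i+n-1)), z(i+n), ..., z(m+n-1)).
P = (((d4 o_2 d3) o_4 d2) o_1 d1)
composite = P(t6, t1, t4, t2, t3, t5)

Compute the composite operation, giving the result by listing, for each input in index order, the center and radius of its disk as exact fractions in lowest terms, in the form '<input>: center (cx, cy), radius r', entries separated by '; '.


t1: center (-1/4, 11/24), radius 1/60; t2: center (11/36, -1/36), radius 1/108; t3: center (41/216, 7/216), radius 1/864; t4: center (2/9, -1/36), radius 1/81; t5: center (41/216, 1/36), radius 1/540; t6: center (-7/24, 13/24), radius 1/84

Each t-disk chains the slot maps above it in d4; radii multiply.
t6: after 2 affine steps, its disk has center (-7/24, 13/24), radius 1/84
t1: after 2 affine steps, its disk has center (-1/4, 11/24), radius 1/60
t4: after 2 affine steps, its disk has center (2/9, -1/36), radius 1/81
t2: after 2 affine steps, its disk has center (11/36, -1/36), radius 1/108
t3: after 3 affine steps, its disk has center (41/216, 7/216), radius 1/864
t5: after 3 affine steps, its disk has center (41/216, 1/36), radius 1/540


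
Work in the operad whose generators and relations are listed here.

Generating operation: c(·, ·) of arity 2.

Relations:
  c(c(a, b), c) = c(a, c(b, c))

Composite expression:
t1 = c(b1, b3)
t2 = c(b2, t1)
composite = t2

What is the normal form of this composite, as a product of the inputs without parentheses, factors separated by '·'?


b2 · b1 · b3

Every regrouping of c is equal, so read the b-inputs in written order.
c(b1, b3) linearizes to b1 · b3
c(b2, c(b1, b3)) linearizes to b2 · b1 · b3


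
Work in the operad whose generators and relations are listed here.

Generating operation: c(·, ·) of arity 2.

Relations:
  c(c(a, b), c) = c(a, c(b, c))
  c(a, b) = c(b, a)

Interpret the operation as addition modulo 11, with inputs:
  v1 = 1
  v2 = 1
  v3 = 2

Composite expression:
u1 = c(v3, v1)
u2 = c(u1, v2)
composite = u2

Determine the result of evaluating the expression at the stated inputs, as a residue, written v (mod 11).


c(v3, v1) = 3
c(c(v3, v1), v2) = 4

4 (mod 11)


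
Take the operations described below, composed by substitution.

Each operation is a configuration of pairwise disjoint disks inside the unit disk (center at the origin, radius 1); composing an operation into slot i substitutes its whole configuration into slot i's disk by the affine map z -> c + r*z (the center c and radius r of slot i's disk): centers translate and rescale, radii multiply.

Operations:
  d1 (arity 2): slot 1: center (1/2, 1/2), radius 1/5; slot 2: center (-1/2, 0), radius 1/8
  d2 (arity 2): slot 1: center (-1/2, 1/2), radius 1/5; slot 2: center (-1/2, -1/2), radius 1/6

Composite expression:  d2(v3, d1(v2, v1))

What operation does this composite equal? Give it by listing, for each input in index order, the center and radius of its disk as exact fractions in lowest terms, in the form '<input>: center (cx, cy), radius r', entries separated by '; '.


v1: center (-7/12, -1/2), radius 1/48; v2: center (-5/12, -5/12), radius 1/30; v3: center (-1/2, 1/2), radius 1/5

Nesting under d2 composes maps z -> c + r*z down each v-path.
input v3: applying the 1 nested substitution gives center (-1/2, 1/2), radius 1/5
input v2: applying the 2 nested substitutions gives center (-5/12, -5/12), radius 1/30
input v1: applying the 2 nested substitutions gives center (-7/12, -1/2), radius 1/48


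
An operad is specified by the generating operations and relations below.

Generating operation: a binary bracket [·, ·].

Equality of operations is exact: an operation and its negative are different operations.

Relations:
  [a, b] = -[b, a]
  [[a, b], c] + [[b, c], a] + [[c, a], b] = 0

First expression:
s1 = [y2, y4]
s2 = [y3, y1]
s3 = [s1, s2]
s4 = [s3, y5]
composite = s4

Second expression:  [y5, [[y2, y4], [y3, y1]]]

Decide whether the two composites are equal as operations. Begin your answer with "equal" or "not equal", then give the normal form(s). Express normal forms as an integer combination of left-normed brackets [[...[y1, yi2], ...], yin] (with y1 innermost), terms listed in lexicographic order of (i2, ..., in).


not equal; first: [[[[y1, y3], y2], y4], y5] - [[[[y1, y3], y4], y2], y5]; second: -[[[[y1, y3], y2], y4], y5] + [[[[y1, y3], y4], y2], y5]

The first composite normalizes to [[[[y1, y3], y2], y4], y5] - [[[[y1, y3], y4], y2], y5]
The second composite normalizes to -[[[[y1, y3], y2], y4], y5] + [[[[y1, y3], y4], y2], y5]
They disagree, so not equal.


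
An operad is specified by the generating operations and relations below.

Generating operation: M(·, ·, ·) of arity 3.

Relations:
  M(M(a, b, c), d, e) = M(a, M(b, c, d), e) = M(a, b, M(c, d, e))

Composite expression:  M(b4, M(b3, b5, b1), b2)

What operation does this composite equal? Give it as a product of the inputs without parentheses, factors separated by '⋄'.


Associativity of M dissolves the nesting; only the b-input order survives.
M(b3, b5, b1) linearizes to b3 ⋄ b5 ⋄ b1
M(b4, M(b3, b5, b1), b2) linearizes to b4 ⋄ b3 ⋄ b5 ⋄ b1 ⋄ b2

b4 ⋄ b3 ⋄ b5 ⋄ b1 ⋄ b2


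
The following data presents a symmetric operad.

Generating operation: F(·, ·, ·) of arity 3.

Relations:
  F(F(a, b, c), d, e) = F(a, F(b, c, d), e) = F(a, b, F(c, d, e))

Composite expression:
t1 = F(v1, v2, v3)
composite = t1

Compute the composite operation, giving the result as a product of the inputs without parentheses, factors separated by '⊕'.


Under associativity of F, the answer is the v's in reading order.
F(v1, v2, v3) linearizes to v1 ⊕ v2 ⊕ v3

v1 ⊕ v2 ⊕ v3


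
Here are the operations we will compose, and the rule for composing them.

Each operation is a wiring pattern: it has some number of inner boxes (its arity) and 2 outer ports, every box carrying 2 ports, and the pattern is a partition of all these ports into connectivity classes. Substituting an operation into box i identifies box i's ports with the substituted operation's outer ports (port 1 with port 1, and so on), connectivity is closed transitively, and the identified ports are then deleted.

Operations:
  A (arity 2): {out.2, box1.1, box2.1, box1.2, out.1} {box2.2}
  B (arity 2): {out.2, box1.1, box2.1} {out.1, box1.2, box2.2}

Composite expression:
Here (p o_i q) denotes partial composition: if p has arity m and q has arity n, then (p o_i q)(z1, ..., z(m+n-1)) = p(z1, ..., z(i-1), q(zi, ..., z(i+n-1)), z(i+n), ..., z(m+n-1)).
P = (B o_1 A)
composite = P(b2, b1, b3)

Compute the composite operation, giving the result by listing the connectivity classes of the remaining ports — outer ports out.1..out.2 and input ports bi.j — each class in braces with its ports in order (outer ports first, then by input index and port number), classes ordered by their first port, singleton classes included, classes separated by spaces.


Two ports join when wires chain via B-identified ports.
A over (b2, b1) gives {out.1, out.2, b1.1, b2.1, b2.2} {b1.2}, out.j being that stage's outer ports
B over (b2, b1, b3) gives {out.1, out.2, b1.1, b2.1, b2.2, b3.1, b3.2} {b1.2}, out.j being that stage's outer ports

{out.1, out.2, b1.1, b2.1, b2.2, b3.1, b3.2} {b1.2}


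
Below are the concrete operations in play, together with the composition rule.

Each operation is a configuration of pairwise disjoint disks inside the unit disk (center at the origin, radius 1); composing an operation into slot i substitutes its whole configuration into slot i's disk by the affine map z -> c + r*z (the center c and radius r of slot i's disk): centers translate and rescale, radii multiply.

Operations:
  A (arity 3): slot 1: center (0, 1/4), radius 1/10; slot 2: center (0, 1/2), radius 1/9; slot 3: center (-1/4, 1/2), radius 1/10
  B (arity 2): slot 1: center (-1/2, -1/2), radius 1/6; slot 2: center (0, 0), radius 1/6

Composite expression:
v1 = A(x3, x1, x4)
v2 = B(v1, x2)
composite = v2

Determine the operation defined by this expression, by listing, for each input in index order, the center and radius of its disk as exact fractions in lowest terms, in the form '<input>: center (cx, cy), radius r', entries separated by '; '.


x1: center (-1/2, -5/12), radius 1/54; x2: center (0, 0), radius 1/6; x3: center (-1/2, -11/24), radius 1/60; x4: center (-13/24, -5/12), radius 1/60

Each x-disk chains the slot maps above it in B; radii multiply.
x3: after 2 affine steps, its disk has center (-1/2, -11/24), radius 1/60
x1: after 2 affine steps, its disk has center (-1/2, -5/12), radius 1/54
x4: after 2 affine steps, its disk has center (-13/24, -5/12), radius 1/60
x2: after 1 affine step, its disk has center (0, 0), radius 1/6


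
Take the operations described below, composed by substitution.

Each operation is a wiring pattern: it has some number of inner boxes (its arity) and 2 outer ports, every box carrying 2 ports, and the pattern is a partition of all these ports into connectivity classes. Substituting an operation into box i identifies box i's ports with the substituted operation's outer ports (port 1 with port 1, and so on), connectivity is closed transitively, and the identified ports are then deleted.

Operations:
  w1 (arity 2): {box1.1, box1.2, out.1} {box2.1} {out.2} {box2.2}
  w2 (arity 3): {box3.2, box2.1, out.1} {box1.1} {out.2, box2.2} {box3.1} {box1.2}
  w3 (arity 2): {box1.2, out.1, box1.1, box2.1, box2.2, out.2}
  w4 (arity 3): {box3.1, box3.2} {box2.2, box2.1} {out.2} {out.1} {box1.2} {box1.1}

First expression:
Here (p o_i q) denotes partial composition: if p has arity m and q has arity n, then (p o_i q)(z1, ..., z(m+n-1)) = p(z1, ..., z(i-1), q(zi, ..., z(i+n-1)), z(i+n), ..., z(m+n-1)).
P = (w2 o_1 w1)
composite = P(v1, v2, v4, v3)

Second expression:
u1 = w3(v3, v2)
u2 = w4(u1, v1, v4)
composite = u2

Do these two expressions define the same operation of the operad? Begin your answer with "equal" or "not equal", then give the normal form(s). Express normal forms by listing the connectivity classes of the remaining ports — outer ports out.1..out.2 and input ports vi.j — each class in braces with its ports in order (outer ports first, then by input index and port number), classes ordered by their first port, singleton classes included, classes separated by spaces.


The first expression reduces to {out.1, v3.2, v4.1} {out.2, v4.2} {v1.1, v1.2} {v2.1} {v2.2} {v3.1}
The second expression reduces to {out.1} {out.2} {v1.1, v1.2} {v2.1, v2.2, v3.1, v3.2} {v4.1, v4.2}
They disagree, so not equal.

not equal — first {out.1, v3.2, v4.1} {out.2, v4.2} {v1.1, v1.2} {v2.1} {v2.2} {v3.1}, second {out.1} {out.2} {v1.1, v1.2} {v2.1, v2.2, v3.1, v3.2} {v4.1, v4.2}


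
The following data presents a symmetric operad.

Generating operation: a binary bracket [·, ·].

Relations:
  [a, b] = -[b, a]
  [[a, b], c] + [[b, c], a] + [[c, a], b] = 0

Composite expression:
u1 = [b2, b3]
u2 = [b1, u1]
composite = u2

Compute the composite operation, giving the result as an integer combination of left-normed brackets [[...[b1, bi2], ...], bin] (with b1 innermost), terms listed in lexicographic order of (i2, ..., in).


[[b1, b2], b3] - [[b1, b3], b2]


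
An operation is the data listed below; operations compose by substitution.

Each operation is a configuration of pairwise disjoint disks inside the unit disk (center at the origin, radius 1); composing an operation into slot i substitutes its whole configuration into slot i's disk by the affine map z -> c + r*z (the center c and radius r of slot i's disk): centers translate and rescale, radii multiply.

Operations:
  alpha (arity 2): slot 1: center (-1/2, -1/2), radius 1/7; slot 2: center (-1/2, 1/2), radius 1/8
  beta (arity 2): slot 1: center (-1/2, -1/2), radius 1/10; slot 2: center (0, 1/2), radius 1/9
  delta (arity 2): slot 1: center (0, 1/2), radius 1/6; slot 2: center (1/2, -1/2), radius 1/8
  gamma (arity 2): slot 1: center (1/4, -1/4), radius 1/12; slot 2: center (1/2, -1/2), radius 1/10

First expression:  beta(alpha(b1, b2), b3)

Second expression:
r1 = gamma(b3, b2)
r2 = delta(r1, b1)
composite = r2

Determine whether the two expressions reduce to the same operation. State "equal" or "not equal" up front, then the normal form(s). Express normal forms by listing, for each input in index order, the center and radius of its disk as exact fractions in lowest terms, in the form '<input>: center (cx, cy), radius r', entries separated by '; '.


not equal: they reduce to b1: center (-11/20, -11/20), radius 1/70; b2: center (-11/20, -9/20), radius 1/80; b3: center (0, 1/2), radius 1/9 and b1: center (1/2, -1/2), radius 1/8; b2: center (1/12, 5/12), radius 1/60; b3: center (1/24, 11/24), radius 1/72


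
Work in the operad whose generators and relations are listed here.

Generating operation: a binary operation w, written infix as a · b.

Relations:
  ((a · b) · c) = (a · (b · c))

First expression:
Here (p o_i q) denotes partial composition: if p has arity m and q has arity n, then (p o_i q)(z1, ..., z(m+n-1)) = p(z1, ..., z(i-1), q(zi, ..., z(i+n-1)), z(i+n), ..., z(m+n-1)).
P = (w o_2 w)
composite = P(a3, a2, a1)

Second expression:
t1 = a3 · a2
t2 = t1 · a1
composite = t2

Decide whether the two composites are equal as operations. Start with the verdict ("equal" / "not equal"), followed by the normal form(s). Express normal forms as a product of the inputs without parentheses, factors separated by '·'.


The first composite normalizes to a3 · a2 · a1
The second composite normalizes to a3 · a2 · a1
Same normal form: equal.

equal; both compose to a3 · a2 · a1


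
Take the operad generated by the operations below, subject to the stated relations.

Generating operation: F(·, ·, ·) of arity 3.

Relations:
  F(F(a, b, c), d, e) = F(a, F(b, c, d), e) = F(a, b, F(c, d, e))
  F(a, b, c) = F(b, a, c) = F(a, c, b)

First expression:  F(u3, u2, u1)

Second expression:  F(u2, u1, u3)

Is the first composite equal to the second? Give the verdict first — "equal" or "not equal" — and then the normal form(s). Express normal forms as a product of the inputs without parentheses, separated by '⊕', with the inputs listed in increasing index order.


equal; both compose to u1 ⊕ u2 ⊕ u3

Reducing the first expression gives u1 ⊕ u2 ⊕ u3
Reducing the second expression gives u1 ⊕ u2 ⊕ u3
The normal forms match — equal.


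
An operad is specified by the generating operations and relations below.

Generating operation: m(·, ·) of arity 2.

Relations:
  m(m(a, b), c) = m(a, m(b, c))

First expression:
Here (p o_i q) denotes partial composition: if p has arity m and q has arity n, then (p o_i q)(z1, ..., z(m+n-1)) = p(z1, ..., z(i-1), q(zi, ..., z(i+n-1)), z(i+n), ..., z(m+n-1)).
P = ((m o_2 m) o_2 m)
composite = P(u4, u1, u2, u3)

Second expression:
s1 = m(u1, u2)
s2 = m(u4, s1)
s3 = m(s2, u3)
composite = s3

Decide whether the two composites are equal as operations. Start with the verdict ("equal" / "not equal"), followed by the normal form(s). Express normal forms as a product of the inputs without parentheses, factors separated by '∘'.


equal; the common form is u4 ∘ u1 ∘ u2 ∘ u3

Reducing the first expression gives u4 ∘ u1 ∘ u2 ∘ u3
Reducing the second expression gives u4 ∘ u1 ∘ u2 ∘ u3
The normal forms match — equal.


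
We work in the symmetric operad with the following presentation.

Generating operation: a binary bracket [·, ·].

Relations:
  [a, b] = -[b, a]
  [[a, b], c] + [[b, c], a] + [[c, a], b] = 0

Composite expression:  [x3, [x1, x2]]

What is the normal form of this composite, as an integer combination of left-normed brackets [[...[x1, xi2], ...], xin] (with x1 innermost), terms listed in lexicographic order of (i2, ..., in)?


Left-normed coefficients sit on the x1-initial expansion words.
Composite bracket: [x3, [x1, x2]]
Applying ab - ba throughout gives 4 signed words (2^2 = 4).
Only words starting with x1 matter:
  x1x2x3 appears with sign -1, giving the term -[[x1, x2], x3]

-[[x1, x2], x3]


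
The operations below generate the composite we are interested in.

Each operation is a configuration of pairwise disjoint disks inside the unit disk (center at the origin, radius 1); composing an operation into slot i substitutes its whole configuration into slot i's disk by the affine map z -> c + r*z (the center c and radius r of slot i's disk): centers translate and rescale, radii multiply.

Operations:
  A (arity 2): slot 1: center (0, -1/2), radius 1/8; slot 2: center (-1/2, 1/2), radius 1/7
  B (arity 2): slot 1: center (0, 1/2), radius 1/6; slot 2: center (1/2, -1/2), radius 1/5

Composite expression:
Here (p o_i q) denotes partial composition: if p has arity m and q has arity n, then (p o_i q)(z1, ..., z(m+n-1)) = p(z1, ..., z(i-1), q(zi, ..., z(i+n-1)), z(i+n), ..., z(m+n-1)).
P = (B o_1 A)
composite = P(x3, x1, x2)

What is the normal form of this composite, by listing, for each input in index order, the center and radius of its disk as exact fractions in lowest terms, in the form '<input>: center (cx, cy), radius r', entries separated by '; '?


x1: center (-1/12, 7/12), radius 1/42; x2: center (1/2, -1/2), radius 1/5; x3: center (0, 5/12), radius 1/48

Nesting under B composes maps z -> c + r*z down each x-path.
for x3, the 2-step affine chain lands on center (0, 5/12), radius 1/48
for x1, the 2-step affine chain lands on center (-1/12, 7/12), radius 1/42
for x2, the 1-step affine chain lands on center (1/2, -1/2), radius 1/5


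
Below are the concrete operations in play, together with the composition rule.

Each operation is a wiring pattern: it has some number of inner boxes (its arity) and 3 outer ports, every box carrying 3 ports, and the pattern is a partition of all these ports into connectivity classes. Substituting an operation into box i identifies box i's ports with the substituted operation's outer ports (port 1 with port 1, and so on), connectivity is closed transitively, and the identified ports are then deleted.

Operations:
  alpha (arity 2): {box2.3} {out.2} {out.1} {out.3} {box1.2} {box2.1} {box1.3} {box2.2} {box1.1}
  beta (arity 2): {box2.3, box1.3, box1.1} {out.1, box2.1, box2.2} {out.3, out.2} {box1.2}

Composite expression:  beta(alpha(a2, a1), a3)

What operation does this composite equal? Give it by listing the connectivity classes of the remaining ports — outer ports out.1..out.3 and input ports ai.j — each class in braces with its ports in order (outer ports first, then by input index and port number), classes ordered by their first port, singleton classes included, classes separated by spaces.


{out.1, a3.1, a3.2} {out.2, out.3} {a1.1} {a1.2} {a1.3} {a2.1} {a2.2} {a2.3} {a3.3}

Substituting into beta glues patterns; closure does the rest.
after alpha, the pattern on (a2, a1) reads {out.1} {out.2} {out.3} {a1.1} {a1.2} {a1.3} {a2.1} {a2.2} {a2.3} (out.j = its outer ports)
after beta, the pattern on (a2, a1, a3) reads {out.1, a3.1, a3.2} {out.2, out.3} {a1.1} {a1.2} {a1.3} {a2.1} {a2.2} {a2.3} {a3.3} (out.j = its outer ports)


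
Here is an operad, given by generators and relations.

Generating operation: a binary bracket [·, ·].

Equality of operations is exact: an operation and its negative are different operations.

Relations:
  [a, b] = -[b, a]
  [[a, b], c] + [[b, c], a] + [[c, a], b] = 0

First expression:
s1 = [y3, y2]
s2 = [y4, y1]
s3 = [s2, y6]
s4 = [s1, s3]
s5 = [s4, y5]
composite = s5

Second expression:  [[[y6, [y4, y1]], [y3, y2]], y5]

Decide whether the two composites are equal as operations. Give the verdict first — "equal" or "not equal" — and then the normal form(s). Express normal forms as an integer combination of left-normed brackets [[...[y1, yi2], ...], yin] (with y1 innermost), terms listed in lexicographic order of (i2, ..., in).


equal: each reduces to -[[[[[y1, y4], y6], y2], y3], y5] + [[[[[y1, y4], y6], y3], y2], y5]

Normal form of the first expression: -[[[[[y1, y4], y6], y2], y3], y5] + [[[[[y1, y4], y6], y3], y2], y5]
Normal form of the second expression: -[[[[[y1, y4], y6], y2], y3], y5] + [[[[[y1, y4], y6], y3], y2], y5]
Both agree, so they are equal.


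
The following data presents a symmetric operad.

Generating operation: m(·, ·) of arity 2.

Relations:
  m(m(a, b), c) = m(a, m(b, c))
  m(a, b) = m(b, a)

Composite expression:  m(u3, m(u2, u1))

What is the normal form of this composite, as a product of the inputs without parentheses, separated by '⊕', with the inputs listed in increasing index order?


u1 ⊕ u2 ⊕ u3

Any arrangement under m is one operation, so sort the u-inputs.
m(u2, u1) reduces to u2 ⊕ u1
m(u3, m(u2, u1)) reduces to u3 ⊕ u2 ⊕ u1
commutativity sorts the factors: u1 ⊕ u2 ⊕ u3


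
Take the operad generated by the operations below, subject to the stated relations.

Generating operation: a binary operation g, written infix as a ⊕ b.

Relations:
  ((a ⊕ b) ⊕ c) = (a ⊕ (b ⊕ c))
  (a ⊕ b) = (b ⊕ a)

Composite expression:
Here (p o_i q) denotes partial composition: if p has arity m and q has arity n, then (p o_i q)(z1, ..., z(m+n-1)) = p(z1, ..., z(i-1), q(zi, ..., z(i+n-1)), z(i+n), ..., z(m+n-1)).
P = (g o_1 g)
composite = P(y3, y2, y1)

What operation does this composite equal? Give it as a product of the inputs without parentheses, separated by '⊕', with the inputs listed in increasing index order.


With g associative and commutative, the y-input set is all that matters.
(y3 ⊕ y2) unparenthesizes to y3 ⊕ y2
((y3 ⊕ y2) ⊕ y1) unparenthesizes to y3 ⊕ y2 ⊕ y1
the factors in increasing index order: y1 ⊕ y2 ⊕ y3

y1 ⊕ y2 ⊕ y3


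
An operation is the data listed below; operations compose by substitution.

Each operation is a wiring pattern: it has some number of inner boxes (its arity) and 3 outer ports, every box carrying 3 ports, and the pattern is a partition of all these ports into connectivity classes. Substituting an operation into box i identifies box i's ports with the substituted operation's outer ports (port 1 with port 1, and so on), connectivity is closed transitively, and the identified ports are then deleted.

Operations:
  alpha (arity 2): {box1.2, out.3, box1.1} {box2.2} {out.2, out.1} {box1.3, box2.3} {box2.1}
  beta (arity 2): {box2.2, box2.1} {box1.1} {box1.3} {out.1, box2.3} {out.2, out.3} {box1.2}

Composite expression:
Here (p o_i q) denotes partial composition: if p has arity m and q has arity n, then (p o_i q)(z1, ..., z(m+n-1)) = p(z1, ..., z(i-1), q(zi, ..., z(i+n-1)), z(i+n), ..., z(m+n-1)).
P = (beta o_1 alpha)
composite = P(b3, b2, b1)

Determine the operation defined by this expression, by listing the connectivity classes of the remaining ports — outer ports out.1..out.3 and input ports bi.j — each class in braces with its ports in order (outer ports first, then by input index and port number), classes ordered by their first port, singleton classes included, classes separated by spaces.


{out.1, b1.3} {out.2, out.3} {b1.1, b1.2} {b2.1} {b2.2} {b2.3, b3.3} {b3.1, b3.2}

Connectivity passes through glued beta-boundaries; trace each wire chain.
composing alpha on (b3, b2), with out.j its own outer ports: {out.1, out.2} {out.3, b3.1, b3.2} {b2.1} {b2.2} {b2.3, b3.3}
composing beta on (b3, b2, b1), with out.j its own outer ports: {out.1, b1.3} {out.2, out.3} {b1.1, b1.2} {b2.1} {b2.2} {b2.3, b3.3} {b3.1, b3.2}


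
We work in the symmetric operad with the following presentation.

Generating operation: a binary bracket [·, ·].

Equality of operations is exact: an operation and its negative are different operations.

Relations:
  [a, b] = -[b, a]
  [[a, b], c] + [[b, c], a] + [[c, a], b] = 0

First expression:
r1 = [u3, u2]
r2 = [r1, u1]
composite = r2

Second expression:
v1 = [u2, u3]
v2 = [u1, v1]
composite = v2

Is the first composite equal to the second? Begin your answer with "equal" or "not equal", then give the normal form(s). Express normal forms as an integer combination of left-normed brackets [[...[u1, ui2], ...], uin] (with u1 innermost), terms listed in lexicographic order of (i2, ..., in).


equal — both sides give [[u1, u2], u3] - [[u1, u3], u2]

Normal form of the first expression: [[u1, u2], u3] - [[u1, u3], u2]
Normal form of the second expression: [[u1, u2], u3] - [[u1, u3], u2]
Both agree, so they are equal.


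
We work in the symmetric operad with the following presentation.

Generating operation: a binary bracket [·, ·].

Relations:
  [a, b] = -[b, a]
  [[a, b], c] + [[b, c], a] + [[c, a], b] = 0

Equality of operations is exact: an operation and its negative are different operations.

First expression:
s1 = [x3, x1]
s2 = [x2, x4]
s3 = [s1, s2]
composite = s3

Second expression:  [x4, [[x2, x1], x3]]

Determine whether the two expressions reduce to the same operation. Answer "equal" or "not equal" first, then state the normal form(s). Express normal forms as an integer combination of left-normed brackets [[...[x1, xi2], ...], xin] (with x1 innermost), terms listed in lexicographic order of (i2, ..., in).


The first expression, normalized: -[[[x1, x3], x2], x4] + [[[x1, x3], x4], x2]
The second expression, normalized: [[[x1, x2], x3], x4]
They disagree, so not equal.

not equal; first: -[[[x1, x3], x2], x4] + [[[x1, x3], x4], x2]; second: [[[x1, x2], x3], x4]


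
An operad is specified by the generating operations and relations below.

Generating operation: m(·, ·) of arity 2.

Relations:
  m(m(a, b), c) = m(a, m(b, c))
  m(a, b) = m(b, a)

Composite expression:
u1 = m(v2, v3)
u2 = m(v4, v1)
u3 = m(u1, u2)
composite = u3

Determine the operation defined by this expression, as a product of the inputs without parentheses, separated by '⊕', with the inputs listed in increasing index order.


Shape and order are irrelevant to m; the v-input set decides.
m(v2, v3) linearizes to v2 ⊕ v3
m(v4, v1) linearizes to v4 ⊕ v1
m(m(v2, v3), m(v4, v1)) linearizes to v2 ⊕ v3 ⊕ v4 ⊕ v1
sorting the factors by input index: v1 ⊕ v2 ⊕ v3 ⊕ v4

v1 ⊕ v2 ⊕ v3 ⊕ v4


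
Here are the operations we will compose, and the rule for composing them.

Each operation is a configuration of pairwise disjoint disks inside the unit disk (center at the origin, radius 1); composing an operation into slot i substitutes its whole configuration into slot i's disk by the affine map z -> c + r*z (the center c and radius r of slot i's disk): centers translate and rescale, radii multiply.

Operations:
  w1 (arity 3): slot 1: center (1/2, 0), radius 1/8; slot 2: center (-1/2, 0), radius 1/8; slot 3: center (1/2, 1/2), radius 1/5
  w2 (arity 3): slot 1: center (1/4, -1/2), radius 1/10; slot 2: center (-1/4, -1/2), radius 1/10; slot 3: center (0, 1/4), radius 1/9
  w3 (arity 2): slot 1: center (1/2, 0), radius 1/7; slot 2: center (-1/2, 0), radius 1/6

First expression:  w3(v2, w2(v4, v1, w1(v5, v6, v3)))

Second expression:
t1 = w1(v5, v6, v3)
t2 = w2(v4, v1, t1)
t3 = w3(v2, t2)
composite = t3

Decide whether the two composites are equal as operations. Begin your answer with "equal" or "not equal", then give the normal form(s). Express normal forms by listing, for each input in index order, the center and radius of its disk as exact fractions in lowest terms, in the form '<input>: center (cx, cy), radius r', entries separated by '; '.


equal: each reduces to v1: center (-13/24, -1/12), radius 1/60; v2: center (1/2, 0), radius 1/7; v3: center (-53/108, 11/216), radius 1/270; v4: center (-11/24, -1/12), radius 1/60; v5: center (-53/108, 1/24), radius 1/432; v6: center (-55/108, 1/24), radius 1/432

Reducing the first expression gives v1: center (-13/24, -1/12), radius 1/60; v2: center (1/2, 0), radius 1/7; v3: center (-53/108, 11/216), radius 1/270; v4: center (-11/24, -1/12), radius 1/60; v5: center (-53/108, 1/24), radius 1/432; v6: center (-55/108, 1/24), radius 1/432
Reducing the second expression gives v1: center (-13/24, -1/12), radius 1/60; v2: center (1/2, 0), radius 1/7; v3: center (-53/108, 11/216), radius 1/270; v4: center (-11/24, -1/12), radius 1/60; v5: center (-53/108, 1/24), radius 1/432; v6: center (-55/108, 1/24), radius 1/432
Identical normal forms: equal.


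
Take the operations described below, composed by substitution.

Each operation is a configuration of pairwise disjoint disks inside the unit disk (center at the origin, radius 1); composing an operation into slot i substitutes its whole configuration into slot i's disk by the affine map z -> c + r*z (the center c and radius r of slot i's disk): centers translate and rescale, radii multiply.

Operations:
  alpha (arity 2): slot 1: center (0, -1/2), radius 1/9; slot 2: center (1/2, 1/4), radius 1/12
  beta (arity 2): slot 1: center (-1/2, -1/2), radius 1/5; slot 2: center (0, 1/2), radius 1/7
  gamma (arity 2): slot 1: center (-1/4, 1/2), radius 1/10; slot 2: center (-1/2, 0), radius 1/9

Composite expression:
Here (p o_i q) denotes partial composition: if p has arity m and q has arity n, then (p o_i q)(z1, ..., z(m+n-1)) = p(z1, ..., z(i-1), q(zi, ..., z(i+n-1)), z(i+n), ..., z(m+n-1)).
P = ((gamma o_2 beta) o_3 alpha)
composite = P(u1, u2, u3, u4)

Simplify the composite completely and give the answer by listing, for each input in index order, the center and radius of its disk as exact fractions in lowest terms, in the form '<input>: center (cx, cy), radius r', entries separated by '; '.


Each u-disk chains the slot maps above it in gamma; radii multiply.
input u1: applying the 1 nested substitution gives center (-1/4, 1/2), radius 1/10
input u2: applying the 2 nested substitutions gives center (-5/9, -1/18), radius 1/45
input u3: applying the 3 nested substitutions gives center (-1/2, 1/21), radius 1/567
input u4: applying the 3 nested substitutions gives center (-31/63, 5/84), radius 1/756

u1: center (-1/4, 1/2), radius 1/10; u2: center (-5/9, -1/18), radius 1/45; u3: center (-1/2, 1/21), radius 1/567; u4: center (-31/63, 5/84), radius 1/756


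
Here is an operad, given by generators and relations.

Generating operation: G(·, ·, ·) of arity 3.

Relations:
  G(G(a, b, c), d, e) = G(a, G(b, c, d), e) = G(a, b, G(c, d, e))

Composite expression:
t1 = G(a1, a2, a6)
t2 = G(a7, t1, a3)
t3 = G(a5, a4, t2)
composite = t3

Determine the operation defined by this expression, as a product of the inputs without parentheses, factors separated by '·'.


a5 · a4 · a7 · a1 · a2 · a6 · a3

Associativity of G dissolves the nesting; only the a-input order survives.
G(a1, a2, a6) flattens to a1 · a2 · a6
G(a7, G(a1, a2, a6), a3) flattens to a7 · a1 · a2 · a6 · a3
G(a5, a4, G(a7, G(a1, a2, a6), a3)) flattens to a5 · a4 · a7 · a1 · a2 · a6 · a3


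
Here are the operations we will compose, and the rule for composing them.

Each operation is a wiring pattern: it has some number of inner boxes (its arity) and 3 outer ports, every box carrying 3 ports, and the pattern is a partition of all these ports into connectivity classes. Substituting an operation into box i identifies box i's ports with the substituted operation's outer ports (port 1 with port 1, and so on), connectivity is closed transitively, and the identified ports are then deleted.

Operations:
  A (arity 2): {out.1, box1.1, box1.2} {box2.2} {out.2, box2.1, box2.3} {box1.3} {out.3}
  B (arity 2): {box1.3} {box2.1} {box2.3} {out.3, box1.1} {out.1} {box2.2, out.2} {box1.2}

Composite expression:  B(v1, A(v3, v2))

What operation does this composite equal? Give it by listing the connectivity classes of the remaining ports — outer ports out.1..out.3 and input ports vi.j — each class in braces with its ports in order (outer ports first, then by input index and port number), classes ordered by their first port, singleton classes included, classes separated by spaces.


{out.1} {out.2, v2.1, v2.3} {out.3, v1.1} {v1.2} {v1.3} {v2.2} {v3.1, v3.2} {v3.3}

Substituting into B glues patterns; closure does the rest.
stage A: inputs (v3, v2), connectivity {out.1, v3.1, v3.2} {out.2, v2.1, v2.3} {out.3} {v2.2} {v3.3}, out.j its boundary
stage B: inputs (v1, v3, v2), connectivity {out.1} {out.2, v2.1, v2.3} {out.3, v1.1} {v1.2} {v1.3} {v2.2} {v3.1, v3.2} {v3.3}, out.j its boundary


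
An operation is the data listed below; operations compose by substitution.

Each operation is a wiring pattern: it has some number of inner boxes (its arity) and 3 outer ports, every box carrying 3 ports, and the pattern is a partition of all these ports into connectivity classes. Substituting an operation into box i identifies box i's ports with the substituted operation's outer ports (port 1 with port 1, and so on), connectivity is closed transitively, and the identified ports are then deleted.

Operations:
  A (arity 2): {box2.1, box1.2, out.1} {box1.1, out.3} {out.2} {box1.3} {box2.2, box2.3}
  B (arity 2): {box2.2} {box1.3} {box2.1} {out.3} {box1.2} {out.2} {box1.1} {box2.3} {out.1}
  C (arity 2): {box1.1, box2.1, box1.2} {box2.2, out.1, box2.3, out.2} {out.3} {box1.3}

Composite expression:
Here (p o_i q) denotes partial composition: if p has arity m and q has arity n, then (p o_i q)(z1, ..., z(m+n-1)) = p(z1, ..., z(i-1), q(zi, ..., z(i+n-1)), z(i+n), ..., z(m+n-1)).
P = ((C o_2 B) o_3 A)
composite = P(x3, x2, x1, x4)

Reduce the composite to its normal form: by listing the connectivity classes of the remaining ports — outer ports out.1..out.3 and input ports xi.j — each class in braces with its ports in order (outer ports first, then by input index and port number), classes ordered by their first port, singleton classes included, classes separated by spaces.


{out.1, out.2} {out.3} {x1.1} {x1.2, x4.1} {x1.3} {x2.1} {x2.2} {x2.3} {x3.1, x3.2} {x3.3} {x4.2, x4.3}

Connectivity passes through glued C-boundaries; trace each wire chain.
composing A on (x1, x4), with out.j its own outer ports: {out.1, x1.2, x4.1} {out.2} {out.3, x1.1} {x1.3} {x4.2, x4.3}
composing B on (x2, x1, x4), with out.j its own outer ports: {out.1} {out.2} {out.3} {x1.1} {x1.2, x4.1} {x1.3} {x2.1} {x2.2} {x2.3} {x4.2, x4.3}
composing C on (x3, x2, x1, x4), with out.j its own outer ports: {out.1, out.2} {out.3} {x1.1} {x1.2, x4.1} {x1.3} {x2.1} {x2.2} {x2.3} {x3.1, x3.2} {x3.3} {x4.2, x4.3}


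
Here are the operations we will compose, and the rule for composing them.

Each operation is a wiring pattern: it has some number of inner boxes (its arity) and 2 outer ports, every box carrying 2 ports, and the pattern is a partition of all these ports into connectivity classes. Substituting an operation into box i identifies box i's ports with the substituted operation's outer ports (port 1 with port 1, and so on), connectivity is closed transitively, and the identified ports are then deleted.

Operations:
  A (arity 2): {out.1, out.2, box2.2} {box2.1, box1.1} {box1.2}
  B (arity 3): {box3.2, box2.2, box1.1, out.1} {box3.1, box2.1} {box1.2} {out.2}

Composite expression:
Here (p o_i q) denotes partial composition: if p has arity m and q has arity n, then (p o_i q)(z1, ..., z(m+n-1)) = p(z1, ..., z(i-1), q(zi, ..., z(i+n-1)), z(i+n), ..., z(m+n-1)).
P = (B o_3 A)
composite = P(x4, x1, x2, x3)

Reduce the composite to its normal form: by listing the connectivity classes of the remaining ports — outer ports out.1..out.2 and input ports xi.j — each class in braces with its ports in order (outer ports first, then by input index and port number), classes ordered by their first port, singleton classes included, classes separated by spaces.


{out.1, x1.1, x1.2, x3.2, x4.1} {out.2} {x2.1, x3.1} {x2.2} {x4.2}

Connectivity passes through glued B-boundaries; trace each wire chain.
after A, the pattern on (x2, x3) reads {out.1, out.2, x3.2} {x2.1, x3.1} {x2.2} (out.j = its outer ports)
after B, the pattern on (x4, x1, x2, x3) reads {out.1, x1.1, x1.2, x3.2, x4.1} {out.2} {x2.1, x3.1} {x2.2} {x4.2} (out.j = its outer ports)


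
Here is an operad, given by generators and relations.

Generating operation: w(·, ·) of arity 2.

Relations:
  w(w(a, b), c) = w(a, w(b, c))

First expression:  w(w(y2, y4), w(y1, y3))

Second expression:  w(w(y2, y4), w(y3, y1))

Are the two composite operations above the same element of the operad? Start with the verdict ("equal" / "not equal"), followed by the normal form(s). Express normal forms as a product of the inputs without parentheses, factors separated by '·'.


not equal; first: y2 · y4 · y1 · y3; second: y2 · y4 · y3 · y1

Normal form of the first expression: y2 · y4 · y1 · y3
Normal form of the second expression: y2 · y4 · y3 · y1
They disagree, so not equal.


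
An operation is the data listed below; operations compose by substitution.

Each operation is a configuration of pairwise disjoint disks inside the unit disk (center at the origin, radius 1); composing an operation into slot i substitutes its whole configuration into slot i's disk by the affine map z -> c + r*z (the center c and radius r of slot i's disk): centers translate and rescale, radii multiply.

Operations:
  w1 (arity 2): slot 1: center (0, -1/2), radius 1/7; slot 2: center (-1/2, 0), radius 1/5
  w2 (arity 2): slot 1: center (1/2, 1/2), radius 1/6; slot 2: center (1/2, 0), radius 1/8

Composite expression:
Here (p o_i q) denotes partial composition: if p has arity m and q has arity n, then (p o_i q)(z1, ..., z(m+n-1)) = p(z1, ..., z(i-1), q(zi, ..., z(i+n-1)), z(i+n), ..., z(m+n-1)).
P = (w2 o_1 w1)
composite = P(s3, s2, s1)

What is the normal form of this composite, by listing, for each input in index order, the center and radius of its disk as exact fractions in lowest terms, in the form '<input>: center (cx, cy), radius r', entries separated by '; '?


s1: center (1/2, 0), radius 1/8; s2: center (5/12, 1/2), radius 1/30; s3: center (1/2, 5/12), radius 1/42

Each s-disk chains the slot maps above it in w2; radii multiply.
tracing s3 down its 2-map path: center (1/2, 5/12), radius 1/42
tracing s2 down its 2-map path: center (5/12, 1/2), radius 1/30
tracing s1 down its 1-map path: center (1/2, 0), radius 1/8


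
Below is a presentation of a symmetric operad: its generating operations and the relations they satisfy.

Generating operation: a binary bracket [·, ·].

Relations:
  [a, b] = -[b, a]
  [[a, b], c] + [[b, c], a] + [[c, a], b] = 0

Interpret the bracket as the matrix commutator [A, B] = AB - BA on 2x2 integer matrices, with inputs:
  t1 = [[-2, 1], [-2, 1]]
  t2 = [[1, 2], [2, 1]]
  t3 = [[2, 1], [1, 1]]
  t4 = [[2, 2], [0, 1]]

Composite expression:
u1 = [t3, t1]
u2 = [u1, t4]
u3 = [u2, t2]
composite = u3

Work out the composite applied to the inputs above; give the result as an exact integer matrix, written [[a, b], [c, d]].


[[-30, 8], [-8, 30]]

[t3, t1] = [[-3, 4], [-1, 3]]
[[t3, t1], t4] = [[2, -16], [-1, -2]]
[[[t3, t1], t4], t2] = [[-30, 8], [-8, 30]]


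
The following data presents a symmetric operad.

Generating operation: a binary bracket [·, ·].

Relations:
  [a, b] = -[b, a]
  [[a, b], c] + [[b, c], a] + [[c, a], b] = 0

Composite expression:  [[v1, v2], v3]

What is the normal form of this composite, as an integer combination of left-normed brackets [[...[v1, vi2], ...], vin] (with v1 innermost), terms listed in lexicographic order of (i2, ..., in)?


[[v1, v2], v3]

Expand each bracket as ab - ba; the v1-initial words give the coefficients.
Composite bracket: [[v1, v2], v3]
Expanding via [a, b] = ab - ba: 4 signed words (2^2 = 4).
Collect the words opening with v1:
  v1v2v3 appears with sign +1, giving the term +[[v1, v2], v3]


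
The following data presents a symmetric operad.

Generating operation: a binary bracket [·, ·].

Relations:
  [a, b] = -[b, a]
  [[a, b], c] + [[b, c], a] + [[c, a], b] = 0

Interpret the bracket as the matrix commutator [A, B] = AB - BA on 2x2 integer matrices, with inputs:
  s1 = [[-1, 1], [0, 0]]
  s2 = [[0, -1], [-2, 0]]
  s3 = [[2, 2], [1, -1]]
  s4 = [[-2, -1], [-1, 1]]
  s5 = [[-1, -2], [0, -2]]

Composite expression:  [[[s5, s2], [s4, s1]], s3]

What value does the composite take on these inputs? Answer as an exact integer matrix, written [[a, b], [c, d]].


[[-22, 118], [-26, 22]]

[s5, s2] = [[4, -1], [2, -4]]
[s4, s1] = [[1, -4], [1, -1]]
[[s5, s2], [s4, s1]] = [[7, -30], [-4, -7]]
[[[s5, s2], [s4, s1]], s3] = [[-22, 118], [-26, 22]]
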